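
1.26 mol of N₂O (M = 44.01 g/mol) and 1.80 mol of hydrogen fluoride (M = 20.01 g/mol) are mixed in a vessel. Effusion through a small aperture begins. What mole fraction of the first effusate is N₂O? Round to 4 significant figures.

The effusion rate of species i is ∝ p_i/√M_i ∝ n_i/√M_i.
So x_N₂O in the escaping gas = (n_N₂O/√M_N₂O) / Σ(n_i/√M_i)
= (1.26/√44.01) / (1.26/√44.01 + 1.80/√20.01) = 0.1899/(0.1899 + 0.4024) = 0.3207.

0.3207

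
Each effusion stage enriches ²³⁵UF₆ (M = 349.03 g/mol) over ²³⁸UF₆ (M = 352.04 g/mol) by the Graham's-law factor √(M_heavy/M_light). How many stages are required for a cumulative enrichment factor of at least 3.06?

261

Per stage α = (352.04/349.03)^(1/2) = 1.00862^0.5, giving ln α = 0.004293.
Need α^N ≥ 3.06 ⇒ N ≥ ln(3.06) / ln α = 1.118 / 0.004293 = 260.49.
So at least 261 stages are needed.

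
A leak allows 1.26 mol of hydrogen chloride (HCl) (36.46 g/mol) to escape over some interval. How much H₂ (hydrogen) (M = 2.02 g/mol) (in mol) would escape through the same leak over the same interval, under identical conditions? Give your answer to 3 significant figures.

Since effusion rate ∝ 1/√M, rate_H₂/rate_HCl = √(M_HCl/M_H₂) = √(36.46/2.02) = √18.05 = 4.248.
So the amount for H₂ is 1.26 × 4.248 = 5.35 mol.

5.35 mol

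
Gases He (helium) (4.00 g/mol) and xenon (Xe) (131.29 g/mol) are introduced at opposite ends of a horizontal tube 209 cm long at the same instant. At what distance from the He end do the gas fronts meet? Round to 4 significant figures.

177.9 cm

The fronts meet when d_He + d_Xe = L with d_He/d_Xe = √(M_Xe/M_He) (Graham's law). Here √(M_Xe/M_He) = √(131.29/4.00) = 5.729.
With d_He + d_Xe = 209 cm, d_Xe = 209/(1 + 5.729) = 31.06 cm.
d_He = 209 − 31.06 = 177.9 cm.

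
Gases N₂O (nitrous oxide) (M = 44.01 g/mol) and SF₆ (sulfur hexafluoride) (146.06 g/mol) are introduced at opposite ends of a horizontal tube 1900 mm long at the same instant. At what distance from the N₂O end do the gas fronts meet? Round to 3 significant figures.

1230 mm

The fronts meet when d_N₂O + d_SF₆ = L with d_N₂O/d_SF₆ = √(M_SF₆/M_N₂O) (Graham's law). Here √(M_SF₆/M_N₂O) = √(146.06/44.01) = 1.822.
With d_N₂O + d_SF₆ = 1900 mm, d_SF₆ = 1900/(1 + 1.822) = 673.3 mm.
d_N₂O = 1900 − 673.3 = 1230 mm.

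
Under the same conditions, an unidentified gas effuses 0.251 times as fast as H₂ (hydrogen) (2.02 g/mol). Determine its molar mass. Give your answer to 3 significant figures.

Using Graham's law: rate_X/rate_H₂ = √(M_H₂/M_X).
0.251 = √(2.02/M_X)
M_X = 2.02 / 0.251² = 2.02 / 0.06300 = 32.1 g/mol

32.1 g/mol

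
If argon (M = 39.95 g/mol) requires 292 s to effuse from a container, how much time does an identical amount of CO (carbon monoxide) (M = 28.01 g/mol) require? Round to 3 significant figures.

By Graham's law, t_CO/t_Ar = √(M_CO/M_Ar) = √(28.01/39.95) = √0.7011 = 0.8373.
So the time for CO is 292 × 0.8373 = 245 s.

245 s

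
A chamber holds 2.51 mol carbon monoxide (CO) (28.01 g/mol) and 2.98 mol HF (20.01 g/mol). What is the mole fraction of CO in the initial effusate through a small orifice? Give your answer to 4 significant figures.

0.4159

Effusion rate of each component ∝ n_i/√M_i (partial pressure × 1/√M).
So x_CO in the escaping gas = (n_CO/√M_CO) / Σ(n_i/√M_i)
= (2.51/√28.01) / (2.51/√28.01 + 2.98/√20.01) = 0.4743/(0.4743 + 0.6662) = 0.4159.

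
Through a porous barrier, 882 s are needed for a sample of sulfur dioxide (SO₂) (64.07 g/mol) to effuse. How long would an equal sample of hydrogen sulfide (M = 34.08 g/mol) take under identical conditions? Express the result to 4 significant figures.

643.3 s

Using Graham's law: t_H₂S/t_SO₂ = √(M_H₂S/M_SO₂) = √(34.08/64.07) = √0.5319 = 0.7293.
So the time for H₂S is 882 × 0.7293 = 643.3 s.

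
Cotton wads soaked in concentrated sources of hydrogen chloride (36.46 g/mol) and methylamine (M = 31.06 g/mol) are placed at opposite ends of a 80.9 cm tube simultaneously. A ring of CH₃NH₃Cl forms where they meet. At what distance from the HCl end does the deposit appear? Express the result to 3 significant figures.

38.8 cm

The fronts meet when d_HCl + d_CH₃NH₂ = L with d_HCl/d_CH₃NH₂ = √(M_CH₃NH₂/M_HCl) (Graham's law). Here √(M_CH₃NH₂/M_HCl) = √(31.06/36.46) = 0.9230.
With d_HCl + d_CH₃NH₂ = 80.9 cm, d_CH₃NH₂ = 80.9/(1 + 0.9230) = 42.07 cm.
d_HCl = 80.9 − 42.07 = 38.8 cm.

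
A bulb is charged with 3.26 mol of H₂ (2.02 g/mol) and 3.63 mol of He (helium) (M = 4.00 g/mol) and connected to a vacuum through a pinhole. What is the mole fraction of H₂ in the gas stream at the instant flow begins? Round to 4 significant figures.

0.5583

Rate_i ∝ x_i/√M_i (Graham's law weighted by mole fraction), so the effusate composition follows n_i/√M_i.
x_H₂(eff) = (n_H₂/√M_H₂) / (n_H₂/√M_H₂ + n_He/√M_He)
= (3.26/√2.02) / (3.26/√2.02 + 3.63/√4.00) = 2.294/(2.294 + 1.815) = 0.5583.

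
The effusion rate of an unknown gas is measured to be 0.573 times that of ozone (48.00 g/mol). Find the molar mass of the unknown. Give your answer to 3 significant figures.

146 g/mol

From Graham's law, rate_X/rate_O₃ = √(M_O₃/M_X).
0.573 = √(48.00/M_X)
M_X = 48.00 / 0.573² = 48.00 / 0.3283 = 146 g/mol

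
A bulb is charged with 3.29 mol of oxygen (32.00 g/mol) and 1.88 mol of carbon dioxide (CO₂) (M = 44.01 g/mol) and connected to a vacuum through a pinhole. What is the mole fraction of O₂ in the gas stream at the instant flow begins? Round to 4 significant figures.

Each component's effusion rate ∝ (its partial pressure)·(1/√M) ∝ n_i/√M_i.
Mole fraction of O₂ in the effusate = (n_O₂/√M_O₂) / (n_O₂/√M_O₂ + n_CO₂/√M_CO₂)
= (3.29/√32.00) / (3.29/√32.00 + 1.88/√44.01) = 0.5816/(0.5816 + 0.2834) = 0.6724.

0.6724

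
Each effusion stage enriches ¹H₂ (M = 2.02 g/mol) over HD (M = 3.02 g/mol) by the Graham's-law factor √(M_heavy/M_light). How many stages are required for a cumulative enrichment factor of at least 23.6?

16

Single-stage factor α = √(3.02/2.02), so ln α = ½ ln(1.49505) = 0.2011.
Need α^N ≥ 23.6 ⇒ N ≥ ln(23.6) / ln α = 3.161 / 0.2011 = 15.72.
Rounding up, N = 16 stages.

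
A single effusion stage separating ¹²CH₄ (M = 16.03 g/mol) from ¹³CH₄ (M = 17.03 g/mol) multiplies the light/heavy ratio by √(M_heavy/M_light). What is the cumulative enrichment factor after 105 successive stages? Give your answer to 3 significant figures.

24.0

Each stage multiplies the ratio by α = √(17.03/16.03), so after 105 stages the overall factor is α^105 = (17.03/16.03)^(105/2).
= 1.06238^(105/2) = 24.0.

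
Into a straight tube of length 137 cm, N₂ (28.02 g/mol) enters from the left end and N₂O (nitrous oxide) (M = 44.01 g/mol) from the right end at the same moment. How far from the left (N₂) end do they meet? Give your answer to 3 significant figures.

Distances travelled in equal time are proportional to diffusion rates, so d_N₂/d_N₂O = √(M_N₂O/M_N₂) = √(44.01/28.02) = 1.253.
With d_N₂ + d_N₂O = 137 cm, d_N₂O = 137/(1 + 1.253) = 60.80 cm.
d_N₂ = 137 − 60.80 = 76.2 cm.

76.2 cm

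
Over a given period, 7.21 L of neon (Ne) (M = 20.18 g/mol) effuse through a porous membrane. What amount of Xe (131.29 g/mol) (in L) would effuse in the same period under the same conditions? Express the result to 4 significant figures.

Since effusion rate ∝ 1/√M, rate_Xe/rate_Ne = √(M_Ne/M_Xe) = √(20.18/131.29) = √0.1537 = 0.3921.
So the volume for Xe is 7.21 × 0.3921 = 2.827 L.

2.827 L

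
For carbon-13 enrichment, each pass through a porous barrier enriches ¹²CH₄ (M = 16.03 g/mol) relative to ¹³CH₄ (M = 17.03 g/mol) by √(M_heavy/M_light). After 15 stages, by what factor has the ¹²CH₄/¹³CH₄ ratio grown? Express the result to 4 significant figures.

1.574

Each stage multiplies the ratio by α = √(17.03/16.03), so after 15 stages the overall factor is α^15 = (17.03/16.03)^(15/2).
= 1.06238^(15/2) = 1.574.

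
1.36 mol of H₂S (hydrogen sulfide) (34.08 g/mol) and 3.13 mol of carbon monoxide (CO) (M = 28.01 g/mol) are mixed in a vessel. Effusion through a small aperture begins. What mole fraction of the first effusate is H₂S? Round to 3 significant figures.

0.283

The effusion rate of species i is ∝ p_i/√M_i ∝ n_i/√M_i.
Mole fraction of H₂S in the effusate = (n_H₂S/√M_H₂S) / (n_H₂S/√M_H₂S + n_CO/√M_CO)
= (1.36/√34.08) / (1.36/√34.08 + 3.13/√28.01) = 0.2330/(0.2330 + 0.5914) = 0.283.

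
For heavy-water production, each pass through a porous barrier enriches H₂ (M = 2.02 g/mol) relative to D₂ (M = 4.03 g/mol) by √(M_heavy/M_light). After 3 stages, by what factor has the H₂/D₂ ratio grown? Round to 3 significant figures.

2.82

After 3 stages the ratio has grown by (√(4.03/2.02))^3 = (4.03/2.02)^(3/2).
= 1.99505^(3/2) = 2.82.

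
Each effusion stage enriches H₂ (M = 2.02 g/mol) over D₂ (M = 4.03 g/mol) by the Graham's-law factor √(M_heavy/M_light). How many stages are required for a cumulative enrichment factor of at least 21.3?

9

With α = √(4.03/2.02) per stage, ln α = ½ ln(1.99505) = 0.3453.
Need α^N ≥ 21.3 ⇒ N ≥ ln(21.3) / ln α = 3.059 / 0.3453 = 8.86.
Rounding up, N = 9 stages.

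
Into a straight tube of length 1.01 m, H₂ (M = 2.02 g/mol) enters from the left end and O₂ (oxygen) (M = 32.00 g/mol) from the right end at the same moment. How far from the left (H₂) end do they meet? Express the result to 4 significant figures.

The fronts meet when d_H₂ + d_O₂ = L with d_H₂/d_O₂ = √(M_O₂/M_H₂) (Graham's law). Here √(M_O₂/M_H₂) = √(32.00/2.02) = 3.980.
With d_H₂ + d_O₂ = 1.01 m, d_O₂ = 1.01/(1 + 3.980) = 0.2028 m.
d_H₂ = 1.01 − 0.2028 = 0.8072 m.

0.8072 m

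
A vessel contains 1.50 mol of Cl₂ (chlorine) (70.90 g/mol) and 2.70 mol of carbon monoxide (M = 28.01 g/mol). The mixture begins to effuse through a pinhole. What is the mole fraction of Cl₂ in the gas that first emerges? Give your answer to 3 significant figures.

Effusion rate of each component ∝ n_i/√M_i (partial pressure × 1/√M).
So x_Cl₂ in the escaping gas = (n_Cl₂/√M_Cl₂) / Σ(n_i/√M_i)
= (1.50/√70.90) / (1.50/√70.90 + 2.70/√28.01) = 0.1781/(0.1781 + 0.5102) = 0.259.

0.259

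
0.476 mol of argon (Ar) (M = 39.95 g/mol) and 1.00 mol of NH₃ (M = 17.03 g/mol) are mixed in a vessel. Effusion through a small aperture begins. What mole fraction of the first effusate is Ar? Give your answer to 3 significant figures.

0.237

Rate_i ∝ x_i/√M_i (Graham's law weighted by mole fraction), so the effusate composition follows n_i/√M_i.
Mole fraction of Ar in the effusate = (n_Ar/√M_Ar) / (n_Ar/√M_Ar + n_NH₃/√M_NH₃)
= (0.476/√39.95) / (0.476/√39.95 + 1.00/√17.03) = 0.07531/(0.07531 + 0.2423) = 0.237.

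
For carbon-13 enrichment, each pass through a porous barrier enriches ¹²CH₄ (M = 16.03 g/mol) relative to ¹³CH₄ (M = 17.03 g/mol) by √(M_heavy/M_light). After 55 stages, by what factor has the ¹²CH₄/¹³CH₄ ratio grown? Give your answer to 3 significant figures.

Overall factor = α^55 with α = √(17.03/16.03), i.e. (17.03/16.03)^(55/2).
= 1.06238^(55/2) = 5.28.

5.28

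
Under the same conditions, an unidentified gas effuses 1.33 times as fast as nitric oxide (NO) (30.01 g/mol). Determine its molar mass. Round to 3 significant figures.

Graham's law gives rate_X/rate_NO = √(M_NO/M_X).
1.33 = √(30.01/M_X)
M_X = 30.01 / 1.33² = 30.01 / 1.769 = 17.0 g/mol

17.0 g/mol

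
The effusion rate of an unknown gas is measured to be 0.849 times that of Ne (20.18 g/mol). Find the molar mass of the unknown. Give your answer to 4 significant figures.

Graham's law gives rate_X/rate_Ne = √(M_Ne/M_X).
0.849 = √(20.18/M_X)
M_X = 20.18 / 0.849² = 20.18 / 0.7208 = 28.00 g/mol

28.00 g/mol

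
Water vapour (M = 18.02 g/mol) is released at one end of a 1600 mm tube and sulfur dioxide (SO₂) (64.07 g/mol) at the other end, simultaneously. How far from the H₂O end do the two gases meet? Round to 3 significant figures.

1050 mm

Distances travelled in equal time are proportional to diffusion rates, so d_H₂O/d_SO₂ = √(M_SO₂/M_H₂O) = √(64.07/18.02) = 1.886.
With d_H₂O + d_SO₂ = 1600 mm, d_SO₂ = 1600/(1 + 1.886) = 554.5 mm.
d_H₂O = 1600 − 554.5 = 1050 mm.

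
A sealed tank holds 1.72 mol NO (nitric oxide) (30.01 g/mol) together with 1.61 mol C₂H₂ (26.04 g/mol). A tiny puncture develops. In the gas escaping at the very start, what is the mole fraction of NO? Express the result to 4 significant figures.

0.4988

Rate_i ∝ x_i/√M_i (Graham's law weighted by mole fraction), so the effusate composition follows n_i/√M_i.
Mole fraction of NO in the effusate = (n_NO/√M_NO) / (n_NO/√M_NO + n_C₂H₂/√M_C₂H₂)
= (1.72/√30.01) / (1.72/√30.01 + 1.61/√26.04) = 0.3140/(0.3140 + 0.3155) = 0.4988.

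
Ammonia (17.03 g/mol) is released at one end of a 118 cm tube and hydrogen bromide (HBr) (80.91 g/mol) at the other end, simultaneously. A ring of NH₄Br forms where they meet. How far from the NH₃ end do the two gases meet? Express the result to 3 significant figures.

80.9 cm

In equal time, each gas travels a distance ∝ its rate ∝ 1/√M, so d_NH₃/d_HBr = √(M_HBr/M_NH₃) = √(80.91/17.03) = 2.180.
With d_NH₃ + d_HBr = 118 cm, d_HBr = 118/(1 + 2.180) = 37.11 cm.
d_NH₃ = 118 − 37.11 = 80.9 cm.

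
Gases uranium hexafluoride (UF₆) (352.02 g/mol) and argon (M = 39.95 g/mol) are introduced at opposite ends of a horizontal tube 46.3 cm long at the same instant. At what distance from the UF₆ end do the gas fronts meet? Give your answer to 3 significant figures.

In equal time, each gas travels a distance ∝ its rate ∝ 1/√M, so d_UF₆/d_Ar = √(M_Ar/M_UF₆) = √(39.95/352.02) = 0.3369.
With d_UF₆ + d_Ar = 46.3 cm, d_Ar = 46.3/(1 + 0.3369) = 34.63 cm.
d_UF₆ = 46.3 − 34.63 = 11.7 cm.

11.7 cm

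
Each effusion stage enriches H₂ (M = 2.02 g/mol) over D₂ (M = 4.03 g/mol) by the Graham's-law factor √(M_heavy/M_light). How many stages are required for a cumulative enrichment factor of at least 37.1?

With α = √(4.03/2.02) per stage, ln α = ½ ln(1.99505) = 0.3453.
Need α^N ≥ 37.1 ⇒ N ≥ ln(37.1) / ln α = 3.614 / 0.3453 = 10.46.
Minimum whole number of stages: N = 11.

11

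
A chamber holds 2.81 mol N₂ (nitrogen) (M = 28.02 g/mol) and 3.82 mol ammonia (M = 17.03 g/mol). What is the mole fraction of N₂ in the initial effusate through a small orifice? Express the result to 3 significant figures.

0.364

Effusion rate of each component ∝ n_i/√M_i (partial pressure × 1/√M).
So x_N₂ in the escaping gas = (n_N₂/√M_N₂) / Σ(n_i/√M_i)
= (2.81/√28.02) / (2.81/√28.02 + 3.82/√17.03) = 0.5309/(0.5309 + 0.9257) = 0.364.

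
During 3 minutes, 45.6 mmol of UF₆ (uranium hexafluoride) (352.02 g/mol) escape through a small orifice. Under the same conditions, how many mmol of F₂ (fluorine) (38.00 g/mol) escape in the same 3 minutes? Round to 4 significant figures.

Graham's law gives rate_F₂/rate_UF₆ = √(M_UF₆/M_F₂) = √(352.02/38.00) = √9.264 = 3.044.
So the amount for F₂ is 45.6 × 3.044 = 138.8 mmol.

138.8 mmol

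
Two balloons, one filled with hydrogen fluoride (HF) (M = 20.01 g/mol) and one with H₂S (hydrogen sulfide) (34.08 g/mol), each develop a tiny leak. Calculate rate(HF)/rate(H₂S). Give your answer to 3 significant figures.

1.31

Graham's law gives rate_HF/rate_H₂S = √(M_H₂S/M_HF) = √(34.08/20.01) = √1.703 = 1.31.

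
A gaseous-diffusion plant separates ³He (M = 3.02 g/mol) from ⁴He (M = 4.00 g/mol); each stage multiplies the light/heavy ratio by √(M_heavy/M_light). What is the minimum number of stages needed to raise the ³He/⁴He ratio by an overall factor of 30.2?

25

With α = √(4.00/3.02) per stage, ln α = ½ ln(1.32450) = 0.1405.
Need α^N ≥ 30.2 ⇒ N ≥ ln(30.2) / ln α = 3.408 / 0.1405 = 24.25.
Minimum whole number of stages: N = 25.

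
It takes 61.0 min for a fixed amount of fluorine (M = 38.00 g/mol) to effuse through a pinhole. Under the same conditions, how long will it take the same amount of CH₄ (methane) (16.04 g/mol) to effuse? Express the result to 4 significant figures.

39.63 min

Since effusion rate ∝ 1/√M, t_CH₄/t_F₂ = √(M_CH₄/M_F₂) = √(16.04/38.00) = √0.4221 = 0.6497.
So the time for CH₄ is 61.0 × 0.6497 = 39.63 min.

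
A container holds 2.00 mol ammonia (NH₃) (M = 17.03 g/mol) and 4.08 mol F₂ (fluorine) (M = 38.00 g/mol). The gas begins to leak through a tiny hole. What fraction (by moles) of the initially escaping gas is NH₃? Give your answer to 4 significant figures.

Rate_i ∝ x_i/√M_i (Graham's law weighted by mole fraction), so the effusate composition follows n_i/√M_i.
Mole fraction of NH₃ in the effusate = (n_NH₃/√M_NH₃) / (n_NH₃/√M_NH₃ + n_F₂/√M_F₂)
= (2.00/√17.03) / (2.00/√17.03 + 4.08/√38.00) = 0.4846/(0.4846 + 0.6619) = 0.4227.

0.4227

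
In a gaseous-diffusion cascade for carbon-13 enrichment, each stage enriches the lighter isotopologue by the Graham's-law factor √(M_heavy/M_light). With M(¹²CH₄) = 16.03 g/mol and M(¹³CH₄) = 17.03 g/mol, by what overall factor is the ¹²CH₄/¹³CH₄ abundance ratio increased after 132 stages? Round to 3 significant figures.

54.3

The single-stage factor is √(M_heavy/M_light), so 132 stages give [√(17.03/16.03)]^132 = (17.03/16.03)^(132/2).
= 1.06238^66 = 54.3.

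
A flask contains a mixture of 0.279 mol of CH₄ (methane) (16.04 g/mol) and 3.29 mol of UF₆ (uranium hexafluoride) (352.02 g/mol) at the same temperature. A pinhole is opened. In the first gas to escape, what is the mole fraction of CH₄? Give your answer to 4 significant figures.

Effusion rate of each component ∝ n_i/√M_i (partial pressure × 1/√M).
x_CH₄(eff) = (n_CH₄/√M_CH₄) / (n_CH₄/√M_CH₄ + n_UF₆/√M_UF₆)
= (0.279/√16.04) / (0.279/√16.04 + 3.29/√352.02) = 0.06966/(0.06966 + 0.1754) = 0.2843.

0.2843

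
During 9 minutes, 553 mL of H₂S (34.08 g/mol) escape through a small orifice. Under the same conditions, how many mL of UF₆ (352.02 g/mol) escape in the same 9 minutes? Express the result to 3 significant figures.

172 mL

Using Graham's law: rate_UF₆/rate_H₂S = √(M_H₂S/M_UF₆) = √(34.08/352.02) = √0.09681 = 0.3111.
So the volume for UF₆ is 553 × 0.3111 = 172 mL.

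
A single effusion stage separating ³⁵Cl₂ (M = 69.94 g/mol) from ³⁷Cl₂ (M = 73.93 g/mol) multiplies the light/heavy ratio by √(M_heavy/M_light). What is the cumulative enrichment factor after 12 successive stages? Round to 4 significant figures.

1.395

The single-stage factor is √(M_heavy/M_light), so 12 stages give [√(73.93/69.94)]^12 = (73.93/69.94)^(12/2).
= 1.05705^6 = 1.395.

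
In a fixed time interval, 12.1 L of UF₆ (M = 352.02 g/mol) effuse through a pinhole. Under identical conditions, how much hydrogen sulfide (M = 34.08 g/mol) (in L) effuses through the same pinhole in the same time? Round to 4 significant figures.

Using Graham's law: rate_H₂S/rate_UF₆ = √(M_UF₆/M_H₂S) = √(352.02/34.08) = √10.33 = 3.214.
So the volume for H₂S is 12.1 × 3.214 = 38.89 L.

38.89 L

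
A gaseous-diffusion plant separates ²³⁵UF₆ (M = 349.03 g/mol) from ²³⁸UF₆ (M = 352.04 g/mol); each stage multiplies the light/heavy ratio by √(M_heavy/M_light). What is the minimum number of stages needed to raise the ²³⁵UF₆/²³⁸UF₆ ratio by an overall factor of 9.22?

Per stage α = (352.04/349.03)^(1/2) = 1.00862^0.5, giving ln α = 0.004293.
Need α^N ≥ 9.22 ⇒ N ≥ ln(9.22) / ln α = 2.221 / 0.004293 = 517.39.
So at least 518 stages are needed.

518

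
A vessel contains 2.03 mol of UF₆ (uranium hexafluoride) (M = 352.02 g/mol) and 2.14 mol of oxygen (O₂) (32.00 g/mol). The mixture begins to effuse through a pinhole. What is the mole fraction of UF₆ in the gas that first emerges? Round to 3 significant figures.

0.222

Effusion rate of each component ∝ n_i/√M_i (partial pressure × 1/√M).
x_UF₆(eff) = (n_UF₆/√M_UF₆) / (n_UF₆/√M_UF₆ + n_O₂/√M_O₂)
= (2.03/√352.02) / (2.03/√352.02 + 2.14/√32.00) = 0.1082/(0.1082 + 0.3783) = 0.222.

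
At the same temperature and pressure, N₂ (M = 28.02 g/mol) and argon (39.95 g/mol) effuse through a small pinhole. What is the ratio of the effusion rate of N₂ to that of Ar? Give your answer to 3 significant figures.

By Graham's law, rate_N₂/rate_Ar = √(M_Ar/M_N₂) = √(39.95/28.02) = √1.426 = 1.19.

1.19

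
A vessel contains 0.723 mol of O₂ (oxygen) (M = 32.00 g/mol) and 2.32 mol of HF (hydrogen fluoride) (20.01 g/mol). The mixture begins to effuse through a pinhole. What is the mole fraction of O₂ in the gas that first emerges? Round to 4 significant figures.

Effusion rate of each component ∝ n_i/√M_i (partial pressure × 1/√M).
Mole fraction of O₂ in the effusate = (n_O₂/√M_O₂) / (n_O₂/√M_O₂ + n_HF/√M_HF)
= (0.723/√32.00) / (0.723/√32.00 + 2.32/√20.01) = 0.1278/(0.1278 + 0.5186) = 0.1977.

0.1977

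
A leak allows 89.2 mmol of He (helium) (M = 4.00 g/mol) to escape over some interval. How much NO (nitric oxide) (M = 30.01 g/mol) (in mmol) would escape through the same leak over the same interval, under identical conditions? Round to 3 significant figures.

32.6 mmol

Using Graham's law: rate_NO/rate_He = √(M_He/M_NO) = √(4.00/30.01) = √0.1333 = 0.3651.
So the amount for NO is 89.2 × 0.3651 = 32.6 mmol.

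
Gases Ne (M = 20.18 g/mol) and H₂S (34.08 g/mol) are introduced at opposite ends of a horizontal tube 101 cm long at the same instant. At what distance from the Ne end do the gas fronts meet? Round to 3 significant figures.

Graham's law gives d_Ne/d_H₂S = rate_Ne/rate_H₂S = √(M_H₂S/M_Ne) = √(34.08/20.18) = 1.300.
With d_Ne + d_H₂S = 101 cm, d_H₂S = 101/(1 + 1.300) = 43.92 cm.
d_Ne = 101 − 43.92 = 57.1 cm.

57.1 cm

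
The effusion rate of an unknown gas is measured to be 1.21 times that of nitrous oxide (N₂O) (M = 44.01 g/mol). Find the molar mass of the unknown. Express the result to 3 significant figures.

30.1 g/mol

From Graham's law, rate_X/rate_N₂O = √(M_N₂O/M_X).
1.21 = √(44.01/M_X)
M_X = 44.01 / 1.21² = 44.01 / 1.464 = 30.1 g/mol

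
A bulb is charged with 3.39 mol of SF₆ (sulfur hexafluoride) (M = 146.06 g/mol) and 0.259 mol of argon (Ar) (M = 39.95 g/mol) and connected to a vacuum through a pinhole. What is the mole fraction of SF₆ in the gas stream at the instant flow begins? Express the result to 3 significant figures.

0.873

Each component's effusion rate ∝ (its partial pressure)·(1/√M) ∝ n_i/√M_i.
x_SF₆(eff) = (n_SF₆/√M_SF₆) / (n_SF₆/√M_SF₆ + n_Ar/√M_Ar)
= (3.39/√146.06) / (3.39/√146.06 + 0.259/√39.95) = 0.2805/(0.2805 + 0.04098) = 0.873.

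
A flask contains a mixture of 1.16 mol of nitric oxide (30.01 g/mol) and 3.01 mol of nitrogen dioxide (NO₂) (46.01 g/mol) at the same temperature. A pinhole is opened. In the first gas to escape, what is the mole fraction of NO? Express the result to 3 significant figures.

0.323

The effusion rate of species i is ∝ p_i/√M_i ∝ n_i/√M_i.
Mole fraction of NO in the effusate = (n_NO/√M_NO) / (n_NO/√M_NO + n_NO₂/√M_NO₂)
= (1.16/√30.01) / (1.16/√30.01 + 3.01/√46.01) = 0.2118/(0.2118 + 0.4438) = 0.323.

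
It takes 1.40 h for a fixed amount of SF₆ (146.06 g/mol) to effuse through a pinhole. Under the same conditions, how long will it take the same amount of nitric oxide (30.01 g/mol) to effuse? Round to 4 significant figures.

Graham's law gives t_NO/t_SF₆ = √(M_NO/M_SF₆) = √(30.01/146.06) = √0.2055 = 0.4533.
So the time for NO is 1.40 × 0.4533 = 0.6346 h.

0.6346 h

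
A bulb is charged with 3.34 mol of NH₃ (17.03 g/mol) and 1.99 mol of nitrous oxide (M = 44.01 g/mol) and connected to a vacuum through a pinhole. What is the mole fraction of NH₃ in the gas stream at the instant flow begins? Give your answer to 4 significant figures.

Each component's effusion rate ∝ (its partial pressure)·(1/√M) ∝ n_i/√M_i.
So x_NH₃ in the escaping gas = (n_NH₃/√M_NH₃) / Σ(n_i/√M_i)
= (3.34/√17.03) / (3.34/√17.03 + 1.99/√44.01) = 0.8094/(0.8094 + 0.3000) = 0.7296.

0.7296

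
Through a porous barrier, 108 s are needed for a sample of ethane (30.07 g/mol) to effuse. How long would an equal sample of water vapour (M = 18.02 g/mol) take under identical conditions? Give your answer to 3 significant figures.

83.6 s

Using Graham's law: t_H₂O/t_C₂H₆ = √(M_H₂O/M_C₂H₆) = √(18.02/30.07) = √0.5993 = 0.7741.
So the time for H₂O is 108 × 0.7741 = 83.6 s.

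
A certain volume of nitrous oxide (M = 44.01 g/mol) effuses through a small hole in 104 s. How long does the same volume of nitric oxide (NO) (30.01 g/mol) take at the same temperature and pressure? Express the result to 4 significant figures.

85.88 s

Graham's law gives t_NO/t_N₂O = √(M_NO/M_N₂O) = √(30.01/44.01) = √0.6819 = 0.8258.
So the time for NO is 104 × 0.8258 = 85.88 s.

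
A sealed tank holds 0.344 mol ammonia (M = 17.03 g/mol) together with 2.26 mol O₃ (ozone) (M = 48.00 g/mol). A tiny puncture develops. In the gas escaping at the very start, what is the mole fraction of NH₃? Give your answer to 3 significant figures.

Effusion rate of each component ∝ n_i/√M_i (partial pressure × 1/√M).
So x_NH₃ in the escaping gas = (n_NH₃/√M_NH₃) / Σ(n_i/√M_i)
= (0.344/√17.03) / (0.344/√17.03 + 2.26/√48.00) = 0.08336/(0.08336 + 0.3262) = 0.204.

0.204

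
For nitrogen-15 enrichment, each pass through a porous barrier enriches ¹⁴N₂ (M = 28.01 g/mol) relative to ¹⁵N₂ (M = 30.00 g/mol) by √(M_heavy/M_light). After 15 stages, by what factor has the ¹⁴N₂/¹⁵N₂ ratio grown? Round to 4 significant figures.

Each stage multiplies the ratio by α = √(30.00/28.01), so after 15 stages the overall factor is α^15 = (30.00/28.01)^(15/2).
= 1.07105^(15/2) = 1.673.

1.673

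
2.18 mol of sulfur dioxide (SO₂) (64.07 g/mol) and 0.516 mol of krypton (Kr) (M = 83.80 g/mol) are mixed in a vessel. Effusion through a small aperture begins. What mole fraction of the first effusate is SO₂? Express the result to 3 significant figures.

Each component's effusion rate ∝ (its partial pressure)·(1/√M) ∝ n_i/√M_i.
x_SO₂(eff) = (n_SO₂/√M_SO₂) / (n_SO₂/√M_SO₂ + n_Kr/√M_Kr)
= (2.18/√64.07) / (2.18/√64.07 + 0.516/√83.80) = 0.2724/(0.2724 + 0.05637) = 0.829.

0.829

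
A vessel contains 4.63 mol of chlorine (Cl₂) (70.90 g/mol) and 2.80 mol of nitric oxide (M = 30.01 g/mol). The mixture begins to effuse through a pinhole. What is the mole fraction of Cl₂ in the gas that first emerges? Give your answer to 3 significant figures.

Effusion rate of each component ∝ n_i/√M_i (partial pressure × 1/√M).
Mole fraction of Cl₂ in the effusate = (n_Cl₂/√M_Cl₂) / (n_Cl₂/√M_Cl₂ + n_NO/√M_NO)
= (4.63/√70.90) / (4.63/√70.90 + 2.80/√30.01) = 0.5499/(0.5499 + 0.5111) = 0.518.

0.518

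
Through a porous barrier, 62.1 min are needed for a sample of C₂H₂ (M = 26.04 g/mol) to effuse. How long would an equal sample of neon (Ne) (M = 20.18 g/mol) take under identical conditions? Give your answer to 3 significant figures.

Using Graham's law: t_Ne/t_C₂H₂ = √(M_Ne/M_C₂H₂) = √(20.18/26.04) = √0.7750 = 0.8803.
So the time for Ne is 62.1 × 0.8803 = 54.7 min.

54.7 min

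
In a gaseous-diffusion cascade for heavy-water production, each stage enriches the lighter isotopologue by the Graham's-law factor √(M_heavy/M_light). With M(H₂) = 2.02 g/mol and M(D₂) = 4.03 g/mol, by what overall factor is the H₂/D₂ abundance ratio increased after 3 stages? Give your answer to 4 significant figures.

2.818

The single-stage factor is √(M_heavy/M_light), so 3 stages give [√(4.03/2.02)]^3 = (4.03/2.02)^(3/2).
= 1.99505^(3/2) = 2.818.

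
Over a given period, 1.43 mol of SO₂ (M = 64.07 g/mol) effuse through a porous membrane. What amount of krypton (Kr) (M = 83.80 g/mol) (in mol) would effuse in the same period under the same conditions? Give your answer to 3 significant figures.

1.25 mol

By Graham's law, rate_Kr/rate_SO₂ = √(M_SO₂/M_Kr) = √(64.07/83.80) = √0.7646 = 0.8744.
So the amount for Kr is 1.43 × 0.8744 = 1.25 mol.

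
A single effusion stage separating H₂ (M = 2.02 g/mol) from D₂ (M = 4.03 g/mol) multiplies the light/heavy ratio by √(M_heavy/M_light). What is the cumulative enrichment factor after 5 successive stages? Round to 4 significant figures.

After 5 stages the ratio has grown by (√(4.03/2.02))^5 = (4.03/2.02)^(5/2).
= 1.99505^(5/2) = 5.622.

5.622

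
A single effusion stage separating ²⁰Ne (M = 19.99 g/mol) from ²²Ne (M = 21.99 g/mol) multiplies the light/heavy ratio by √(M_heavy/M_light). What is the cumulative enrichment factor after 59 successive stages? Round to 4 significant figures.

16.66

The single-stage factor is √(M_heavy/M_light), so 59 stages give [√(21.99/19.99)]^59 = (21.99/19.99)^(59/2).
= 1.10005^(59/2) = 16.66.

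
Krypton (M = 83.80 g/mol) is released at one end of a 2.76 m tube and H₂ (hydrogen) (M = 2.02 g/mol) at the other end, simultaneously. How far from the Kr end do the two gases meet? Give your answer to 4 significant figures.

0.3709 m

In equal time, each gas travels a distance ∝ its rate ∝ 1/√M, so d_Kr/d_H₂ = √(M_H₂/M_Kr) = √(2.02/83.80) = 0.1553.
With d_Kr + d_H₂ = 2.76 m, d_H₂ = 2.76/(1 + 0.1553) = 2.389 m.
d_Kr = 2.76 − 2.389 = 0.3709 m.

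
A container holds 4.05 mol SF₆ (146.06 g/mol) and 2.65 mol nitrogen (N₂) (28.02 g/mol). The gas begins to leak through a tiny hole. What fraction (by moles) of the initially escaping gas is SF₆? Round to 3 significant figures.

Effusion rate of each component ∝ n_i/√M_i (partial pressure × 1/√M).
So x_SF₆ in the escaping gas = (n_SF₆/√M_SF₆) / Σ(n_i/√M_i)
= (4.05/√146.06) / (4.05/√146.06 + 2.65/√28.02) = 0.3351/(0.3351 + 0.5006) = 0.401.

0.401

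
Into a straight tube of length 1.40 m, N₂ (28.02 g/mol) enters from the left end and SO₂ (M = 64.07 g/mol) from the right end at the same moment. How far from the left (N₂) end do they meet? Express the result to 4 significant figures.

0.8427 m

Distances travelled in equal time are proportional to diffusion rates, so d_N₂/d_SO₂ = √(M_SO₂/M_N₂) = √(64.07/28.02) = 1.512.
With d_N₂ + d_SO₂ = 1.40 m, d_SO₂ = 1.40/(1 + 1.512) = 0.5573 m.
d_N₂ = 1.40 − 0.5573 = 0.8427 m.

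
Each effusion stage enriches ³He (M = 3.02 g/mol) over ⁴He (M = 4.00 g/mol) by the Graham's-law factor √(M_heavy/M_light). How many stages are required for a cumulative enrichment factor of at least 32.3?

25

Single-stage factor α = √(4.00/3.02), so ln α = ½ ln(1.32450) = 0.1405.
Need α^N ≥ 32.3 ⇒ N ≥ ln(32.3) / ln α = 3.475 / 0.1405 = 24.73.
Rounding up, N = 25 stages.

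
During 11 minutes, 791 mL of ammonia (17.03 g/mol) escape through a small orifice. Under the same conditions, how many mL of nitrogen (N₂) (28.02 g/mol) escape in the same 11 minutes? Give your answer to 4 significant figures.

616.7 mL

From Graham's law, rate_N₂/rate_NH₃ = √(M_NH₃/M_N₂) = √(17.03/28.02) = √0.6078 = 0.7796.
So the volume for N₂ is 791 × 0.7796 = 616.7 mL.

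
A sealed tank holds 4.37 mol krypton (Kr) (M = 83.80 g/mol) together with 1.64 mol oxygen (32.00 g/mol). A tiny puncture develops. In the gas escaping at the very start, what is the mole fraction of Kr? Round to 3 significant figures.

Effusion rate of each component ∝ n_i/√M_i (partial pressure × 1/√M).
So x_Kr in the escaping gas = (n_Kr/√M_Kr) / Σ(n_i/√M_i)
= (4.37/√83.80) / (4.37/√83.80 + 1.64/√32.00) = 0.4774/(0.4774 + 0.2899) = 0.622.

0.622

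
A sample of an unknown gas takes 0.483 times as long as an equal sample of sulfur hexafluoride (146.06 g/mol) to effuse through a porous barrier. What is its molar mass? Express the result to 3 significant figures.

34.1 g/mol

From Graham's law, t_X/t_SF₆ = √(M_X/M_SF₆).
0.483 = √(M_X/146.06)
M_X = 146.06 × 0.483² = 146.06 × 0.2333 = 34.1 g/mol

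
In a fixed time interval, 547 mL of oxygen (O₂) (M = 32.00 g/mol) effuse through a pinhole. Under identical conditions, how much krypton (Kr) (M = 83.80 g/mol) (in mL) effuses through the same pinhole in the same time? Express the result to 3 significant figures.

338 mL

By Graham's law, rate_Kr/rate_O₂ = √(M_O₂/M_Kr) = √(32.00/83.80) = √0.3819 = 0.6179.
So the volume for Kr is 547 × 0.6179 = 338 mL.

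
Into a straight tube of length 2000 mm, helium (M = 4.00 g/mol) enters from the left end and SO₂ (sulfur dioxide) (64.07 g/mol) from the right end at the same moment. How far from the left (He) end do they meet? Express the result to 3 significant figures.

Distances travelled in equal time are proportional to diffusion rates, so d_He/d_SO₂ = √(M_SO₂/M_He) = √(64.07/4.00) = 4.002.
With d_He + d_SO₂ = 2000 mm, d_SO₂ = 2000/(1 + 4.002) = 399.8 mm.
d_He = 2000 − 399.8 = 1600 mm.

1600 mm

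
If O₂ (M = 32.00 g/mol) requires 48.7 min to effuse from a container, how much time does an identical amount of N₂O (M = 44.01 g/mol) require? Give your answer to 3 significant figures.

57.1 min

By Graham's law, t_N₂O/t_O₂ = √(M_N₂O/M_O₂) = √(44.01/32.00) = √1.375 = 1.173.
So the time for N₂O is 48.7 × 1.173 = 57.1 min.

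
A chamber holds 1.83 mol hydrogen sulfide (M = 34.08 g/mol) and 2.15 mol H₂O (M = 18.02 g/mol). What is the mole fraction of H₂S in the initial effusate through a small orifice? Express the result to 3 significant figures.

0.382

Effusion rate of each component ∝ n_i/√M_i (partial pressure × 1/√M).
So x_H₂S in the escaping gas = (n_H₂S/√M_H₂S) / Σ(n_i/√M_i)
= (1.83/√34.08) / (1.83/√34.08 + 2.15/√18.02) = 0.3135/(0.3135 + 0.5065) = 0.382.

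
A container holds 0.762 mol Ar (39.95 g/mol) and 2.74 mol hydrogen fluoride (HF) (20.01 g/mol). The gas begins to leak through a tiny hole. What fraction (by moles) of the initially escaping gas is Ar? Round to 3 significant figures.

Rate_i ∝ x_i/√M_i (Graham's law weighted by mole fraction), so the effusate composition follows n_i/√M_i.
x_Ar(eff) = (n_Ar/√M_Ar) / (n_Ar/√M_Ar + n_HF/√M_HF)
= (0.762/√39.95) / (0.762/√39.95 + 2.74/√20.01) = 0.1206/(0.1206 + 0.6125) = 0.164.

0.164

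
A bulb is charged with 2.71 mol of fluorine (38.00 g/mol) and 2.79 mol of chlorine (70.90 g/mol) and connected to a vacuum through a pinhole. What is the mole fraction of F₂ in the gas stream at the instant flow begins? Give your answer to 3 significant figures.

Each component's effusion rate ∝ (its partial pressure)·(1/√M) ∝ n_i/√M_i.
So x_F₂ in the escaping gas = (n_F₂/√M_F₂) / Σ(n_i/√M_i)
= (2.71/√38.00) / (2.71/√38.00 + 2.79/√70.90) = 0.4396/(0.4396 + 0.3313) = 0.570.

0.570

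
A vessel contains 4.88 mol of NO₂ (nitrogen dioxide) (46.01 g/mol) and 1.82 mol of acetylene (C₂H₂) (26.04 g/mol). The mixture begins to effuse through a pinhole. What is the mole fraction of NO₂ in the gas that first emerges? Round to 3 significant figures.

Effusion rate of each component ∝ n_i/√M_i (partial pressure × 1/√M).
Mole fraction of NO₂ in the effusate = (n_NO₂/√M_NO₂) / (n_NO₂/√M_NO₂ + n_C₂H₂/√M_C₂H₂)
= (4.88/√46.01) / (4.88/√46.01 + 1.82/√26.04) = 0.7194/(0.7194 + 0.3567) = 0.669.

0.669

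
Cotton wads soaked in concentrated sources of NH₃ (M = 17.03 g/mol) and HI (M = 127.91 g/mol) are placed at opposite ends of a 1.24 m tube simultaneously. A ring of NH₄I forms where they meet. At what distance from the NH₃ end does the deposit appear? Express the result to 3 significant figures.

0.909 m

Graham's law gives d_NH₃/d_HI = rate_NH₃/rate_HI = √(M_HI/M_NH₃) = √(127.91/17.03) = 2.741.
With d_NH₃ + d_HI = 1.24 m, d_HI = 1.24/(1 + 2.741) = 0.3315 m.
d_NH₃ = 1.24 − 0.3315 = 0.909 m.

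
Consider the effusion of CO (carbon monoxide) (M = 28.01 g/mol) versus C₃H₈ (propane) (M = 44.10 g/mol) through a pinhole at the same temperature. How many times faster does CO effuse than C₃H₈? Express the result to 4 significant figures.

Graham's law gives rate_CO/rate_C₃H₈ = √(M_C₃H₈/M_CO) = √(44.10/28.01) = √1.574 = 1.255.

1.255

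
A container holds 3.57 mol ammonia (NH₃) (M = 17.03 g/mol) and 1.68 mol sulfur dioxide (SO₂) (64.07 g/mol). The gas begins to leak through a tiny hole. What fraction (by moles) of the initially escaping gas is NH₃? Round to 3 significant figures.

The effusion rate of species i is ∝ p_i/√M_i ∝ n_i/√M_i.
Mole fraction of NH₃ in the effusate = (n_NH₃/√M_NH₃) / (n_NH₃/√M_NH₃ + n_SO₂/√M_SO₂)
= (3.57/√17.03) / (3.57/√17.03 + 1.68/√64.07) = 0.8651/(0.8651 + 0.2099) = 0.805.

0.805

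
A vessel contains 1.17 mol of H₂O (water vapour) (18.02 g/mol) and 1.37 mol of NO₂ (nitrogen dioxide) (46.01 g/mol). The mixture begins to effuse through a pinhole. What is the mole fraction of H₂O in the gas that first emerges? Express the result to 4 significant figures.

0.5771

The effusion rate of species i is ∝ p_i/√M_i ∝ n_i/√M_i.
Mole fraction of H₂O in the effusate = (n_H₂O/√M_H₂O) / (n_H₂O/√M_H₂O + n_NO₂/√M_NO₂)
= (1.17/√18.02) / (1.17/√18.02 + 1.37/√46.01) = 0.2756/(0.2756 + 0.2020) = 0.5771.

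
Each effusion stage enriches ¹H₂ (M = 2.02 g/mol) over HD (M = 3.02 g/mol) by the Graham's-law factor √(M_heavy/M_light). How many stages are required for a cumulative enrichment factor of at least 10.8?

Single-stage factor α = √(3.02/2.02), so ln α = ½ ln(1.49505) = 0.2011.
Need α^N ≥ 10.8 ⇒ N ≥ ln(10.8) / ln α = 2.380 / 0.2011 = 11.83.
Rounding up, N = 12 stages.

12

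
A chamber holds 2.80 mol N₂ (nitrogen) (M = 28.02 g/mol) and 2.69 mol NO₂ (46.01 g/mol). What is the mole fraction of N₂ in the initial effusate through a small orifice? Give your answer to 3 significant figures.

0.572

Rate_i ∝ x_i/√M_i (Graham's law weighted by mole fraction), so the effusate composition follows n_i/√M_i.
x_N₂(eff) = (n_N₂/√M_N₂) / (n_N₂/√M_N₂ + n_NO₂/√M_NO₂)
= (2.80/√28.02) / (2.80/√28.02 + 2.69/√46.01) = 0.5290/(0.5290 + 0.3966) = 0.572.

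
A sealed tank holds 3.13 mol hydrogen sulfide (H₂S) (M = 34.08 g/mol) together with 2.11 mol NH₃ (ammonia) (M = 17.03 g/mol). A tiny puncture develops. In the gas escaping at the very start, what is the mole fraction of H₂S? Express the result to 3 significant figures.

0.512

Effusion rate of each component ∝ n_i/√M_i (partial pressure × 1/√M).
x_H₂S(eff) = (n_H₂S/√M_H₂S) / (n_H₂S/√M_H₂S + n_NH₃/√M_NH₃)
= (3.13/√34.08) / (3.13/√34.08 + 2.11/√17.03) = 0.5362/(0.5362 + 0.5113) = 0.512.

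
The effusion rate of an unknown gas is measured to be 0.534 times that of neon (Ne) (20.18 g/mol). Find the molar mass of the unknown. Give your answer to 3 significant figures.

70.8 g/mol

By Graham's law, rate_X/rate_Ne = √(M_Ne/M_X).
0.534 = √(20.18/M_X)
M_X = 20.18 / 0.534² = 20.18 / 0.2852 = 70.8 g/mol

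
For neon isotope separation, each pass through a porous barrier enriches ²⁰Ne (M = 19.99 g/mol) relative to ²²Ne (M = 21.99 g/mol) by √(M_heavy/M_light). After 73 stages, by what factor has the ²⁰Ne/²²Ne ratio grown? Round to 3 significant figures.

After 73 stages the ratio has grown by (√(21.99/19.99))^73 = (21.99/19.99)^(73/2).
= 1.10005^(73/2) = 32.5.

32.5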